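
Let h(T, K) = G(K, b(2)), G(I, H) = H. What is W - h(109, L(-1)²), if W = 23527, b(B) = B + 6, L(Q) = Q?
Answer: 23519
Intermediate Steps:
b(B) = 6 + B
h(T, K) = 8 (h(T, K) = 6 + 2 = 8)
W - h(109, L(-1)²) = 23527 - 1*8 = 23527 - 8 = 23519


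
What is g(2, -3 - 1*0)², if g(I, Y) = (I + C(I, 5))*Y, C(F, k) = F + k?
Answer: 729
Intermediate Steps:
g(I, Y) = Y*(5 + 2*I) (g(I, Y) = (I + (I + 5))*Y = (I + (5 + I))*Y = (5 + 2*I)*Y = Y*(5 + 2*I))
g(2, -3 - 1*0)² = ((-3 - 1*0)*(5 + 2*2))² = ((-3 + 0)*(5 + 4))² = (-3*9)² = (-27)² = 729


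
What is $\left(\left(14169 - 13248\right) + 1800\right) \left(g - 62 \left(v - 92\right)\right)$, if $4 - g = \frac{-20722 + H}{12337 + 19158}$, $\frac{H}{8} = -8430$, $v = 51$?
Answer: $\frac{218426729472}{31495} \approx 6.9353 \cdot 10^{6}$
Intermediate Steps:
$H = -67440$ ($H = 8 \left(-8430\right) = -67440$)
$g = \frac{214142}{31495}$ ($g = 4 - \frac{-20722 - 67440}{12337 + 19158} = 4 - - \frac{88162}{31495} = 4 + \frac{88162}{31495} = \frac{214142}{31495} \approx 6.7992$)
$\left(\left(14169 - 13248\right) + 1800\right) \left(g - 62 \left(v - 92\right)\right) = \left(\left(14169 - 13248\right) + 1800\right) \left(\frac{214142}{31495} - 62 \left(51 - 92\right)\right) = \left(921 + 1800\right) \left(\frac{214142}{31495} - -2542\right) = 2721 \left(\frac{214142}{31495} + 2542\right) = 2721 \cdot \frac{80274432}{31495} = \frac{218426729472}{31495}$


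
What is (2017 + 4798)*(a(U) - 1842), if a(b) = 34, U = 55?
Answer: -12321520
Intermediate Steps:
(2017 + 4798)*(a(U) - 1842) = (2017 + 4798)*(34 - 1842) = 6815*(-1808) = -12321520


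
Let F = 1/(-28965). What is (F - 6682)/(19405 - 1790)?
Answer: -193544131/510218475 ≈ -0.37934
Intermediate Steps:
F = -1/28965 ≈ -3.4524e-5
(F - 6682)/(19405 - 1790) = (-1/28965 - 6682)/(19405 - 1790) = -193544131/28965/17615 = -193544131/28965*1/17615 = -193544131/510218475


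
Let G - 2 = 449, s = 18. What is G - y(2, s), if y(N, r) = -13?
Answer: 464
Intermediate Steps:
G = 451 (G = 2 + 449 = 451)
G - y(2, s) = 451 - 1*(-13) = 451 + 13 = 464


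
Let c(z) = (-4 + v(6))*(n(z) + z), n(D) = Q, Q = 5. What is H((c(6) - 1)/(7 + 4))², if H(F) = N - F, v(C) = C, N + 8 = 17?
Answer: 6084/121 ≈ 50.281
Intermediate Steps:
N = 9 (N = -8 + 17 = 9)
n(D) = 5
c(z) = 10 + 2*z (c(z) = (-4 + 6)*(5 + z) = 2*(5 + z) = 10 + 2*z)
H(F) = 9 - F
H((c(6) - 1)/(7 + 4))² = (9 - ((10 + 2*6) - 1)/(7 + 4))² = (9 - ((10 + 12) - 1)/11)² = (9 - (22 - 1)/11)² = (9 - 21/11)² = (78/11)² = 6084/121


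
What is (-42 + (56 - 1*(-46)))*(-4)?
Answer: -240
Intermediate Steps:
(-42 + (56 - 1*(-46)))*(-4) = (-42 + (56 + 46))*(-4) = (-42 + 102)*(-4) = 60*(-4) = -240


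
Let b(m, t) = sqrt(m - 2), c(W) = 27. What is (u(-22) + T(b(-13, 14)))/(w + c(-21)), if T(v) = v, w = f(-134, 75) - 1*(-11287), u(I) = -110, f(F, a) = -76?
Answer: -55/5619 + I*sqrt(15)/11238 ≈ -0.0097882 + 0.00034463*I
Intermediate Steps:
w = 11211 (w = -76 - 1*(-11287) = -76 + 11287 = 11211)
b(m, t) = sqrt(-2 + m)
(u(-22) + T(b(-13, 14)))/(w + c(-21)) = (-110 + sqrt(-2 - 13))/(11211 + 27) = (-110 + sqrt(-15))/11238 = (-110 + I*sqrt(15))*(1/11238) = -55/5619 + I*sqrt(15)/11238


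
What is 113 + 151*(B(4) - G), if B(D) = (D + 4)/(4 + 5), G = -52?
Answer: 72893/9 ≈ 8099.2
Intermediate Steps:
B(D) = 4/9 + D/9 (B(D) = (4 + D)/9 = (4 + D)*(1/9) = 4/9 + D/9)
113 + 151*(B(4) - G) = 113 + 151*((4/9 + (1/9)*4) - 1*(-52)) = 113 + 151*((4/9 + 4/9) + 52) = 113 + 151*(8/9 + 52) = 113 + 151*(476/9) = 113 + 71876/9 = 72893/9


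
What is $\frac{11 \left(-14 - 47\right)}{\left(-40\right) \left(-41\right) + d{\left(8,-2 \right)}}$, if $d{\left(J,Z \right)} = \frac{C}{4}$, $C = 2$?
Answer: $- \frac{1342}{3281} \approx -0.40902$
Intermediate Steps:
$d{\left(J,Z \right)} = \frac{1}{2}$ ($d{\left(J,Z \right)} = \frac{2}{4} = 2 \cdot \frac{1}{4} = \frac{1}{2}$)
$\frac{11 \left(-14 - 47\right)}{\left(-40\right) \left(-41\right) + d{\left(8,-2 \right)}} = \frac{11 \left(-14 - 47\right)}{\left(-40\right) \left(-41\right) + \frac{1}{2}} = \frac{11 \left(-61\right)}{1640 + \frac{1}{2}} = - \frac{671}{\frac{3281}{2}} = \left(-671\right) \frac{2}{3281} = - \frac{1342}{3281}$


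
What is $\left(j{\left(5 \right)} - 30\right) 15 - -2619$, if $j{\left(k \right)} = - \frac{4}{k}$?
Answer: $2157$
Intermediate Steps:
$\left(j{\left(5 \right)} - 30\right) 15 - -2619 = \left(- \frac{4}{5} - 30\right) 15 - -2619 = \left(\left(-4\right) \frac{1}{5} - 30\right) 15 + 2619 = \left(- \frac{4}{5} - 30\right) 15 + 2619 = \left(- \frac{154}{5}\right) 15 + 2619 = -462 + 2619 = 2157$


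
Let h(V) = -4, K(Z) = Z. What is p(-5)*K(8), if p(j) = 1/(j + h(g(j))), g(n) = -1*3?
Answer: -8/9 ≈ -0.88889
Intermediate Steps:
g(n) = -3
p(j) = 1/(-4 + j) (p(j) = 1/(j - 4) = 1/(-4 + j))
p(-5)*K(8) = 8/(-4 - 5) = 8/(-9) = -1/9*8 = -8/9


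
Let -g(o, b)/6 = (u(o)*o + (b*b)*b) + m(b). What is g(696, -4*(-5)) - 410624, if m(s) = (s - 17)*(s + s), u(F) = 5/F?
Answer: -459374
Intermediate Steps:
m(s) = 2*s*(-17 + s) (m(s) = (-17 + s)*(2*s) = 2*s*(-17 + s))
g(o, b) = -30 - 6*b**3 - 12*b*(-17 + b) (g(o, b) = -6*(((5/o)*o + (b*b)*b) + 2*b*(-17 + b)) = -6*((5 + b**2*b) + 2*b*(-17 + b)) = -6*((5 + b**3) + 2*b*(-17 + b)) = -6*(5 + b**3 + 2*b*(-17 + b)) = -30 - 6*b**3 - 12*b*(-17 + b))
g(696, -4*(-5)) - 410624 = (-30 - 6*(-4*(-5))**3 - 12*(-4*(-5))*(-17 - 4*(-5))) - 410624 = (-30 - 6*20**3 - 12*20*(-17 + 20)) - 410624 = (-30 - 6*8000 - 12*20*3) - 410624 = (-30 - 48000 - 720) - 410624 = -48750 - 410624 = -459374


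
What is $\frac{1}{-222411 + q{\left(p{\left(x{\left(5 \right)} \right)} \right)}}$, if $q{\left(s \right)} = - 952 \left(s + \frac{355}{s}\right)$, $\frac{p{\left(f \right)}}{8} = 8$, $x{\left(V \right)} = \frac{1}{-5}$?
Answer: $- \frac{8}{2308957} \approx -3.4648 \cdot 10^{-6}$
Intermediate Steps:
$x{\left(V \right)} = - \frac{1}{5}$
$p{\left(f \right)} = 64$ ($p{\left(f \right)} = 8 \cdot 8 = 64$)
$q{\left(s \right)} = - \frac{337960}{s} - 952 s$
$\frac{1}{-222411 + q{\left(p{\left(x{\left(5 \right)} \right)} \right)}} = \frac{1}{-222411 - \left(60928 + \frac{337960}{64}\right)} = \frac{1}{-222411 - \frac{529669}{8}} = \frac{1}{- \frac{2308957}{8}} = - \frac{8}{2308957}$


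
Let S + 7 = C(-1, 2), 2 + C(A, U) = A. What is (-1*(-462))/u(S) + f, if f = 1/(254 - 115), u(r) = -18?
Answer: -10700/417 ≈ -25.659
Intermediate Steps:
C(A, U) = -2 + A
S = -10 (S = -7 + (-2 - 1) = -7 - 3 = -10)
f = 1/139 ≈ 0.0071942
(-1*(-462))/u(S) + f = -1*(-462)/(-18) + 1/139 = 462*(-1/18) + 1/139 = -77/3 + 1/139 = -10700/417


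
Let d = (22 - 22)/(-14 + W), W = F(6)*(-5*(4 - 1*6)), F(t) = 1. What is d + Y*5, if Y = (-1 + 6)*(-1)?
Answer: -25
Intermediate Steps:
W = 10 (W = 1*(-5*(4 - 1*6)) = 1*(-5*(4 - 6)) = 1*(-5*(-2)) = 1*10 = 10)
Y = -5 (Y = 5*(-1) = -5)
d = 0 (d = (22 - 22)/(-14 + 10) = 0/(-4) = 0*(-¼) = 0)
d + Y*5 = 0 - 5*5 = 0 - 25 = -25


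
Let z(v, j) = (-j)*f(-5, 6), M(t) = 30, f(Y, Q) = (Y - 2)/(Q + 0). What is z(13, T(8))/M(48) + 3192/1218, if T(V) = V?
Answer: 3826/1305 ≈ 2.9318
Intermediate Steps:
f(Y, Q) = (-2 + Y)/Q
z(v, j) = 7*j/6 (z(v, j) = (-j)*((-2 - 5)/6) = (-j)*((⅙)*(-7)) = -j*(-7/6) = 7*j/6)
z(13, T(8))/M(48) + 3192/1218 = ((7/6)*8)/30 + 3192/1218 = (28/3)*(1/30) + 3192*(1/1218) = 14/45 + 76/29 = 3826/1305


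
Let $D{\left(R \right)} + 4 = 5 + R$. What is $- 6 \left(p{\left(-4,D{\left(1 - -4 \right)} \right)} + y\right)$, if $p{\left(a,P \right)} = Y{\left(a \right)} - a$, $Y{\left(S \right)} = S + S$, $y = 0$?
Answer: $24$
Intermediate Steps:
$Y{\left(S \right)} = 2 S$
$D{\left(R \right)} = 1 + R$ ($D{\left(R \right)} = -4 + \left(5 + R\right) = 1 + R$)
$p{\left(a,P \right)} = a$ ($p{\left(a,P \right)} = 2 a - a = a$)
$- 6 \left(p{\left(-4,D{\left(1 - -4 \right)} \right)} + y\right) = - 6 \left(-4 + 0\right) = \left(-6\right) \left(-4\right) = 24$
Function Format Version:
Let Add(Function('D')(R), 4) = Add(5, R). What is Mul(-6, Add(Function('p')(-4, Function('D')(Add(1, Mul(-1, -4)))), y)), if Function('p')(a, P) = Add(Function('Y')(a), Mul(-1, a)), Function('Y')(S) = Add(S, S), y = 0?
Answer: 24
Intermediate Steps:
Function('Y')(S) = Mul(2, S)
Function('D')(R) = Add(1, R) (Function('D')(R) = Add(-4, Add(5, R)) = Add(1, R))
Function('p')(a, P) = a (Function('p')(a, P) = Add(Mul(2, a), Mul(-1, a)) = a)
Mul(-6, Add(Function('p')(-4, Function('D')(Add(1, Mul(-1, -4)))), y)) = Mul(-6, Add(-4, 0)) = Mul(-6, -4) = 24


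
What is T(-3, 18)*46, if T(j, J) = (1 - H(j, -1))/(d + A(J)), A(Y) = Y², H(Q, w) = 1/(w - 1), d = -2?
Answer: 3/14 ≈ 0.21429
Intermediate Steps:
H(Q, w) = 1/(-1 + w)
T(j, J) = 3/(2*(-2 + J²)) (T(j, J) = (1 - 1/(-1 - 1))/(-2 + J²) = (1 - 1/(-2))/(-2 + J²) = (1 - 1*(-½))/(-2 + J²) = (1 + ½)/(-2 + J²) = 3/(2*(-2 + J²)))
T(-3, 18)*46 = (3/(2*(-2 + 18²)))*46 = (3/(2*(-2 + 324)))*46 = ((3/2)/322)*46 = ((3/2)*(1/322))*46 = (3/644)*46 = 3/14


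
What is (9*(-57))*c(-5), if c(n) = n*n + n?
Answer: -10260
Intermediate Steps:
c(n) = n + n² (c(n) = n² + n = n + n²)
(9*(-57))*c(-5) = (9*(-57))*(-5*(1 - 5)) = -(-2565)*(-4) = -513*20 = -10260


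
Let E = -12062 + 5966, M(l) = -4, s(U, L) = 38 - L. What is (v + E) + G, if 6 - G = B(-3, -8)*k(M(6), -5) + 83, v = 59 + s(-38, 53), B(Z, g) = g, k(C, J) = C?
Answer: -6161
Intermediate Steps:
v = 44 (v = 59 + (38 - 1*53) = 59 + (38 - 53) = 59 - 15 = 44)
E = -6096
G = -109 (G = 6 - (-8*(-4) + 83) = 6 - (32 + 83) = 6 - 1*115 = 6 - 115 = -109)
(v + E) + G = (44 - 6096) - 109 = -6052 - 109 = -6161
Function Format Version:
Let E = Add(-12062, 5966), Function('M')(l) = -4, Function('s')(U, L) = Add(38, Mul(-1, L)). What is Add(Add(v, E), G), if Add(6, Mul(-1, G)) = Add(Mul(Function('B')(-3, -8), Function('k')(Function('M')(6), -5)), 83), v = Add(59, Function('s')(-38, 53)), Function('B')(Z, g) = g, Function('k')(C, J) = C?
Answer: -6161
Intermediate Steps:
v = 44 (v = Add(59, Add(38, Mul(-1, 53))) = Add(59, Add(38, -53)) = Add(59, -15) = 44)
E = -6096
G = -109 (G = Add(6, Mul(-1, Add(Mul(-8, -4), 83))) = Add(6, Mul(-1, Add(32, 83))) = Add(6, Mul(-1, 115)) = Add(6, -115) = -109)
Add(Add(v, E), G) = Add(Add(44, -6096), -109) = Add(-6052, -109) = -6161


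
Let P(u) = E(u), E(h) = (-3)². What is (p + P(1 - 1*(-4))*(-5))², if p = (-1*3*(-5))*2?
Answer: 225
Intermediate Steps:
E(h) = 9
P(u) = 9
p = 30 (p = -3*(-5)*2 = 15*2 = 30)
(p + P(1 - 1*(-4))*(-5))² = (30 + 9*(-5))² = (30 - 45)² = (-15)² = 225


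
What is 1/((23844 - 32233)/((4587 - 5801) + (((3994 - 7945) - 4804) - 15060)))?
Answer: 25029/8389 ≈ 2.9836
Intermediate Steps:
1/((23844 - 32233)/((4587 - 5801) + (((3994 - 7945) - 4804) - 15060))) = 1/(-8389/(-1214 + ((-3951 - 4804) - 15060))) = 1/(-8389/(-1214 + (-8755 - 15060))) = 1/(-8389/(-1214 - 23815)) = 1/(-8389/(-25029)) = 1/(-8389*(-1/25029)) = 1/(8389/25029) = 25029/8389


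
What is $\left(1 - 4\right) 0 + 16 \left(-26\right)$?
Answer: $-416$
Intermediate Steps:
$\left(1 - 4\right) 0 + 16 \left(-26\right) = \left(-3\right) 0 - 416 = 0 - 416 = -416$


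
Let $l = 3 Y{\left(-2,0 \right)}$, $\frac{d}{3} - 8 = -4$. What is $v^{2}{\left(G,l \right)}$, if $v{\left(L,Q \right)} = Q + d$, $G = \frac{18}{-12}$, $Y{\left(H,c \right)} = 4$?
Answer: $576$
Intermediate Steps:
$d = 12$ ($d = 24 + 3 \left(-4\right) = 24 - 12 = 12$)
$G = - \frac{3}{2}$ ($G = 18 \left(- \frac{1}{12}\right) = - \frac{3}{2} \approx -1.5$)
$l = 12$ ($l = 3 \cdot 4 = 12$)
$v{\left(L,Q \right)} = 12 + Q$ ($v{\left(L,Q \right)} = Q + 12 = 12 + Q$)
$v^{2}{\left(G,l \right)} = \left(12 + 12\right)^{2} = 24^{2} = 576$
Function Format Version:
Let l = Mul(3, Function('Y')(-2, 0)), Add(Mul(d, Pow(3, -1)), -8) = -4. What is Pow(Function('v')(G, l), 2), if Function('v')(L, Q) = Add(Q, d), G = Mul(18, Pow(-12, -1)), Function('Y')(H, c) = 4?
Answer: 576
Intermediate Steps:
d = 12 (d = Add(24, Mul(3, -4)) = Add(24, -12) = 12)
G = Rational(-3, 2) (G = Mul(18, Rational(-1, 12)) = Rational(-3, 2) ≈ -1.5000)
l = 12 (l = Mul(3, 4) = 12)
Function('v')(L, Q) = Add(12, Q) (Function('v')(L, Q) = Add(Q, 12) = Add(12, Q))
Pow(Function('v')(G, l), 2) = Pow(Add(12, 12), 2) = Pow(24, 2) = 576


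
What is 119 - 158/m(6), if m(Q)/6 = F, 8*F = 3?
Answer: 439/9 ≈ 48.778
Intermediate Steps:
F = 3/8 (F = (⅛)*3 = 3/8 ≈ 0.37500)
m(Q) = 9/4 (m(Q) = 6*(3/8) = 9/4)
119 - 158/m(6) = 119 - 158/9/4 = 119 - 158*4/9 = 119 - 632/9 = 439/9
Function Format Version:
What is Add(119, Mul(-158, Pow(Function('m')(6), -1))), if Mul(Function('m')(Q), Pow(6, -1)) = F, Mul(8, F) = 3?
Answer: Rational(439, 9) ≈ 48.778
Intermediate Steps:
F = Rational(3, 8) (F = Mul(Rational(1, 8), 3) = Rational(3, 8) ≈ 0.37500)
Function('m')(Q) = Rational(9, 4) (Function('m')(Q) = Mul(6, Rational(3, 8)) = Rational(9, 4))
Add(119, Mul(-158, Pow(Function('m')(6), -1))) = Add(119, Mul(-158, Pow(Rational(9, 4), -1))) = Add(119, Mul(-158, Rational(4, 9))) = Add(119, Rational(-632, 9)) = Rational(439, 9)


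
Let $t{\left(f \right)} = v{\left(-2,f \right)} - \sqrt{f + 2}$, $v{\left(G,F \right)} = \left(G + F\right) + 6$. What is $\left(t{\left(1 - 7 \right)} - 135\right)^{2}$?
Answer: $18765 + 548 i \approx 18765.0 + 548.0 i$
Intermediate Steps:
$v{\left(G,F \right)} = 6 + F + G$ ($v{\left(G,F \right)} = \left(F + G\right) + 6 = 6 + F + G$)
$t{\left(f \right)} = 4 + f - \sqrt{2 + f}$ ($t{\left(f \right)} = \left(6 + f - 2\right) - \sqrt{f + 2} = \left(4 + f\right) - \sqrt{2 + f} = 4 + f - \sqrt{2 + f}$)
$\left(t{\left(1 - 7 \right)} - 135\right)^{2} = \left(\left(4 + \left(1 - 7\right) - \sqrt{2 + \left(1 - 7\right)}\right) - 135\right)^{2} = \left(\left(4 - 6 - \sqrt{2 - 6}\right) - 135\right)^{2} = \left(\left(4 - 6 - \sqrt{-4}\right) - 135\right)^{2} = \left(\left(4 - 6 - 2 i\right) - 135\right)^{2} = \left(\left(-2 - 2 i\right) - 135\right)^{2} = \left(-137 - 2 i\right)^{2}$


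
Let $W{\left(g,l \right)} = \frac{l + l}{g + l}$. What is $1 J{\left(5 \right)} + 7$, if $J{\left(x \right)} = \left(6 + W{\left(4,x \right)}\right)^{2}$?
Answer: $\frac{4663}{81} \approx 57.568$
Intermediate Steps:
$W{\left(g,l \right)} = \frac{2 l}{g + l}$
$J{\left(x \right)} = \left(6 + \frac{2 x}{4 + x}\right)^{2}$
$1 J{\left(5 \right)} + 7 = 1 \frac{64 \left(3 + 5\right)^{2}}{\left(4 + 5\right)^{2}} + 7 = 1 \frac{64 \cdot 8^{2}}{81} + 7 = 1 \cdot 64 \cdot 64 \cdot \frac{1}{81} + 7 = 1 \cdot \frac{4096}{81} + 7 = \frac{4096}{81} + 7 = \frac{4663}{81}$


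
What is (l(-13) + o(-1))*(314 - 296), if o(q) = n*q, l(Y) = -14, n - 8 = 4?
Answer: -468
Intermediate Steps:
n = 12 (n = 8 + 4 = 12)
o(q) = 12*q
(l(-13) + o(-1))*(314 - 296) = (-14 + 12*(-1))*(314 - 296) = (-14 - 12)*18 = -26*18 = -468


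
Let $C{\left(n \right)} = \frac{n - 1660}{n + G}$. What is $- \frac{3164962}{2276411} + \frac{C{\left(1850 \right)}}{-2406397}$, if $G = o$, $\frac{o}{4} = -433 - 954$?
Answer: $- \frac{14082270493219941}{10128726963557783} \approx -1.3903$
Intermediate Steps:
$o = -5548$ ($o = 4 \left(-433 - 954\right) = 4 \left(-1387\right) = -5548$)
$G = -5548$
$C{\left(n \right)} = \frac{-1660 + n}{-5548 + n}$ ($C{\left(n \right)} = \frac{n - 1660}{n - 5548} = \frac{-1660 + n}{-5548 + n}$)
$- \frac{3164962}{2276411} + \frac{C{\left(1850 \right)}}{-2406397} = - \frac{3164962}{2276411} + \frac{\frac{1}{-5548 + 1850} \left(-1660 + 1850\right)}{-2406397} = \left(-3164962\right) \frac{1}{2276411} + \frac{1}{-3698} \cdot 190 \left(- \frac{1}{2406397}\right) = - \frac{3164962}{2276411} + \left(- \frac{1}{3698}\right) 190 \left(- \frac{1}{2406397}\right) = - \frac{3164962}{2276411} - - \frac{95}{4449428053} = - \frac{3164962}{2276411} + \frac{95}{4449428053} = - \frac{14082270493219941}{10128726963557783}$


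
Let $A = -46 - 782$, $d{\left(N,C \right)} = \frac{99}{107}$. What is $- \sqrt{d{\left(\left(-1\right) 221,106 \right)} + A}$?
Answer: $- \frac{3 i \sqrt{1052131}}{107} \approx - 28.759 i$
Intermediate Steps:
$d{\left(N,C \right)} = \frac{99}{107}$ ($d{\left(N,C \right)} = 99 \cdot \frac{1}{107} = \frac{99}{107}$)
$A = -828$ ($A = -46 - 782 = -828$)
$- \sqrt{d{\left(\left(-1\right) 221,106 \right)} + A} = - \sqrt{\frac{99}{107} - 828} = - \sqrt{- \frac{88497}{107}} = - \frac{3 i \sqrt{1052131}}{107}$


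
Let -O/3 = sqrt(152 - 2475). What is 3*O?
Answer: -9*I*sqrt(2323) ≈ -433.78*I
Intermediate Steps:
O = -3*I*sqrt(2323) (O = -3*sqrt(152 - 2475) = -3*I*sqrt(2323) ≈ -144.59*I)
3*O = 3*(-3*I*sqrt(2323)) = -9*I*sqrt(2323)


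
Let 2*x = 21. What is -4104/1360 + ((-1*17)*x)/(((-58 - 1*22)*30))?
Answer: -80057/27200 ≈ -2.9433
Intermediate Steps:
x = 21/2 (x = (1/2)*21 = 21/2 ≈ 10.500)
-4104/1360 + ((-1*17)*x)/(((-58 - 1*22)*30)) = -4104/1360 + (-1*17*(21/2))/(((-58 - 1*22)*30)) = -4104*1/1360 + (-17*21/2)/(((-58 - 22)*30)) = -513/170 - 357/(2*((-80*30))) = -513/170 - 357/2/(-2400) = -513/170 - 357/2*(-1/2400) = -513/170 + 119/1600 = -80057/27200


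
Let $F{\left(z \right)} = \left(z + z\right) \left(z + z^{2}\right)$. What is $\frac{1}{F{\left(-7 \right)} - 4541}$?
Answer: $- \frac{1}{5129} \approx -0.00019497$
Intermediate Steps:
$F{\left(z \right)} = 2 z \left(z + z^{2}\right)$
$\frac{1}{F{\left(-7 \right)} - 4541} = \frac{1}{2 \left(-7\right)^{2} \left(1 - 7\right) - 4541} = \frac{1}{2 \cdot 49 \left(-6\right) - 4541} = \frac{1}{-588 - 4541} = \frac{1}{-5129} = - \frac{1}{5129}$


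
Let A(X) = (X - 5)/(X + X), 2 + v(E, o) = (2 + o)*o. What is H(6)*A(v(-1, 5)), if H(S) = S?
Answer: 28/11 ≈ 2.5455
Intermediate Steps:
v(E, o) = -2 + o*(2 + o) (v(E, o) = -2 + (2 + o)*o = -2 + o*(2 + o))
A(X) = (-5 + X)/(2*X) (A(X) = (-5 + X)/((2*X)) = (-5 + X)*(1/(2*X)) = (-5 + X)/(2*X))
H(6)*A(v(-1, 5)) = 6*((-5 + (-2 + 5² + 2*5))/(2*(-2 + 5² + 2*5))) = 6*((-5 + (-2 + 25 + 10))/(2*(-2 + 25 + 10))) = 6*((½)*(-5 + 33)/33) = 6*((½)*(1/33)*28) = 6*(14/33) = 28/11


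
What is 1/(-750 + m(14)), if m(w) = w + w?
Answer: -1/722 ≈ -0.0013850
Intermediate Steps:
m(w) = 2*w
1/(-750 + m(14)) = 1/(-750 + 2*14) = 1/(-750 + 28) = 1/(-722) = -1/722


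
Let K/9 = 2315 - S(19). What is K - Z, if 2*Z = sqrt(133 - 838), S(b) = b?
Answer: 20664 - I*sqrt(705)/2 ≈ 20664.0 - 13.276*I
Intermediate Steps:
Z = I*sqrt(705)/2 (Z = sqrt(133 - 838)/2 = sqrt(-705)/2 = (I*sqrt(705))/2 = I*sqrt(705)/2 ≈ 13.276*I)
K = 20664 (K = 9*(2315 - 1*19) = 9*(2315 - 19) = 9*2296 = 20664)
K - Z = 20664 - I*sqrt(705)/2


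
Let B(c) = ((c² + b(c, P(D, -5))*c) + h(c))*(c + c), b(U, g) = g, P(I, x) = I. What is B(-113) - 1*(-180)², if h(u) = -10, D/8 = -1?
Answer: -3120238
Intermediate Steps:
D = -8 (D = 8*(-1) = -8)
B(c) = 2*c*(-10 + c² - 8*c) (B(c) = ((c² - 8*c) - 10)*(c + c) = (-10 + c² - 8*c)*(2*c) = 2*c*(-10 + c² - 8*c))
B(-113) - 1*(-180)² = 2*(-113)*(-10 + (-113)² - 8*(-113)) - 1*(-180)² = 2*(-113)*(-10 + 12769 + 904) - 1*32400 = 2*(-113)*13663 - 32400 = -3087838 - 32400 = -3120238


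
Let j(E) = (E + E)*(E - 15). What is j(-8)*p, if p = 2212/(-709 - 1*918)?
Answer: -814016/1627 ≈ -500.32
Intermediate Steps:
j(E) = 2*E*(-15 + E) (j(E) = (2*E)*(-15 + E) = 2*E*(-15 + E))
p = -2212/1627 (p = 2212/(-709 - 918) = 2212/(-1627) = 2212*(-1/1627) = -2212/1627 ≈ -1.3596)
j(-8)*p = (2*(-8)*(-15 - 8))*(-2212/1627) = (2*(-8)*(-23))*(-2212/1627) = 368*(-2212/1627) = -814016/1627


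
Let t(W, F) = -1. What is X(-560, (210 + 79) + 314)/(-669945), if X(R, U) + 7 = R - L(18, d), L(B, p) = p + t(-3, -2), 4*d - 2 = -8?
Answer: 1129/1339890 ≈ 0.00084261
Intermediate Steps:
d = -3/2 (d = 1/2 + (1/4)*(-8) = 1/2 - 2 = -3/2 ≈ -1.5000)
L(B, p) = -1 + p (L(B, p) = p - 1 = -1 + p)
X(R, U) = -9/2 + R (X(R, U) = -7 + (R - (-1 - 3/2)) = -7 + (R - 1*(-5/2)) = -7 + (R + 5/2) = -7 + (5/2 + R) = -9/2 + R)
X(-560, (210 + 79) + 314)/(-669945) = (-9/2 - 560)/(-669945) = -1129/2*(-1/669945) = 1129/1339890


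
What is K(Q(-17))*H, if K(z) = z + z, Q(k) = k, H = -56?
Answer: 1904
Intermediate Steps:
K(z) = 2*z
K(Q(-17))*H = (2*(-17))*(-56) = -34*(-56) = 1904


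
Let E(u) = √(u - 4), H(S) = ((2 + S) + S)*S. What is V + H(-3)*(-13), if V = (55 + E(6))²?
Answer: 2871 + 110*√2 ≈ 3026.6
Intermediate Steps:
H(S) = S*(2 + 2*S) (H(S) = (2 + 2*S)*S = S*(2 + 2*S))
E(u) = √(-4 + u)
V = (55 + √2)² (V = (55 + √(-4 + 6))² = (55 + √2)² ≈ 3182.6)
V + H(-3)*(-13) = (55 + √2)² + (2*(-3)*(1 - 3))*(-13) = (55 + √2)² + (2*(-3)*(-2))*(-13) = (55 + √2)² + 12*(-13) = (55 + √2)² - 156 = -156 + (55 + √2)²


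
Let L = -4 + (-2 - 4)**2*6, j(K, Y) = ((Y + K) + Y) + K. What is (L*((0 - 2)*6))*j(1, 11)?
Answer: -61056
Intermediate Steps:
j(K, Y) = 2*K + 2*Y (j(K, Y) = ((K + Y) + Y) + K = (K + 2*Y) + K = 2*K + 2*Y)
L = 212 (L = -4 + (-6)**2*6 = -4 + 36*6 = -4 + 216 = 212)
(L*((0 - 2)*6))*j(1, 11) = (212*((0 - 2)*6))*(2*1 + 2*11) = (212*(-2*6))*(2 + 22) = (212*(-12))*24 = -2544*24 = -61056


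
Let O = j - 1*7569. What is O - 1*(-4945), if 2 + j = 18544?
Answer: 15918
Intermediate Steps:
j = 18542 (j = -2 + 18544 = 18542)
O = 10973 (O = 18542 - 1*7569 = 18542 - 7569 = 10973)
O - 1*(-4945) = 10973 - 1*(-4945) = 10973 + 4945 = 15918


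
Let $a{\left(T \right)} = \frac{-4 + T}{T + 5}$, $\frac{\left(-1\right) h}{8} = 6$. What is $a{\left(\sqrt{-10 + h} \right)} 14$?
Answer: $\frac{532}{83} + \frac{126 i \sqrt{58}}{83} \approx 6.4096 + 11.561 i$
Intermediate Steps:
$h = -48$ ($h = \left(-8\right) 6 = -48$)
$a{\left(T \right)} = \frac{-4 + T}{5 + T}$
$a{\left(\sqrt{-10 + h} \right)} 14 = \frac{-4 + \sqrt{-10 - 48}}{5 + \sqrt{-10 - 48}} \cdot 14 = \frac{-4 + \sqrt{-58}}{5 + \sqrt{-58}} \cdot 14 = \frac{-4 + i \sqrt{58}}{5 + i \sqrt{58}} \cdot 14 = \frac{14 \left(-4 + i \sqrt{58}\right)}{5 + i \sqrt{58}}$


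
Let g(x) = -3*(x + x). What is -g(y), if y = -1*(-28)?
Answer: 168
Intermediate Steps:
y = 28
g(x) = -6*x
-g(y) = -(-6)*28 = -1*(-168) = 168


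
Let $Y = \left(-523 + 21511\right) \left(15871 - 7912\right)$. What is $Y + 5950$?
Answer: $167049442$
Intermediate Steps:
$Y = 167043492$ ($Y = 20988 \cdot 7959 = 167043492$)
$Y + 5950 = 167043492 + 5950 = 167049442$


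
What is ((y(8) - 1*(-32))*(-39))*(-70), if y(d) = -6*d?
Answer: -43680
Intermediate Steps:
((y(8) - 1*(-32))*(-39))*(-70) = ((-6*8 - 1*(-32))*(-39))*(-70) = ((-48 + 32)*(-39))*(-70) = -16*(-39)*(-70) = 624*(-70) = -43680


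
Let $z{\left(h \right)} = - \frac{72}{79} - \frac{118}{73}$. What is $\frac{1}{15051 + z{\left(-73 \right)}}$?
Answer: $\frac{5767}{86784539} \approx 6.6452 \cdot 10^{-5}$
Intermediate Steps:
$z{\left(h \right)} = - \frac{14578}{5767}$ ($z{\left(h \right)} = \left(-72\right) \frac{1}{79} - \frac{118}{73} = - \frac{72}{79} - \frac{118}{73} = - \frac{14578}{5767}$)
$\frac{1}{15051 + z{\left(-73 \right)}} = \frac{1}{15051 - \frac{14578}{5767}} = \frac{1}{\frac{86784539}{5767}} = \frac{5767}{86784539}$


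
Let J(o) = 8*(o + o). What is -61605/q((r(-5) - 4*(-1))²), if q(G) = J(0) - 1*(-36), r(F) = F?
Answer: -6845/4 ≈ -1711.3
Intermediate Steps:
J(o) = 16*o (J(o) = 8*(2*o) = 16*o)
q(G) = 36 (q(G) = 16*0 - 1*(-36) = 0 + 36 = 36)
-61605/q((r(-5) - 4*(-1))²) = -61605/36 = -61605*1/36 = -6845/4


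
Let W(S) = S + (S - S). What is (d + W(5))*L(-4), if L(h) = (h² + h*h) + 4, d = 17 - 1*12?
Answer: 360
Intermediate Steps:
d = 5 (d = 17 - 12 = 5)
L(h) = 4 + 2*h² (L(h) = (h² + h²) + 4 = 2*h² + 4 = 4 + 2*h²)
W(S) = S (W(S) = S + 0 = S)
(d + W(5))*L(-4) = (5 + 5)*(4 + 2*(-4)²) = 10*(4 + 2*16) = 10*(4 + 32) = 10*36 = 360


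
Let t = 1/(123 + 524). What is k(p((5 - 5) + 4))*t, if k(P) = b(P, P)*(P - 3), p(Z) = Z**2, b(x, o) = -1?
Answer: -13/647 ≈ -0.020093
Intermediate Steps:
k(P) = 3 - P (k(P) = -(P - 3) = -(-3 + P) = 3 - P)
t = 1/647 ≈ 0.0015456
k(p((5 - 5) + 4))*t = (3 - ((5 - 5) + 4)**2)*(1/647) = (3 - (0 + 4)**2)*(1/647) = (3 - 1*4**2)*(1/647) = (3 - 1*16)*(1/647) = (3 - 16)*(1/647) = -13*1/647 = -13/647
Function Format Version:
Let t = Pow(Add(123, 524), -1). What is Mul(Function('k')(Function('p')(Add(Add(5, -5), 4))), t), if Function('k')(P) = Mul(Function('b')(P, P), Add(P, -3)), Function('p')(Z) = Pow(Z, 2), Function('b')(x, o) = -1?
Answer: Rational(-13, 647) ≈ -0.020093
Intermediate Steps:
Function('k')(P) = Add(3, Mul(-1, P)) (Function('k')(P) = Mul(-1, Add(P, -3)) = Mul(-1, Add(-3, P)) = Add(3, Mul(-1, P)))
t = Rational(1, 647) (t = Pow(647, -1) = Rational(1, 647) ≈ 0.0015456)
Mul(Function('k')(Function('p')(Add(Add(5, -5), 4))), t) = Mul(Add(3, Mul(-1, Pow(Add(Add(5, -5), 4), 2))), Rational(1, 647)) = Mul(Add(3, Mul(-1, Pow(Add(0, 4), 2))), Rational(1, 647)) = Mul(Add(3, Mul(-1, Pow(4, 2))), Rational(1, 647)) = Mul(Add(3, Mul(-1, 16)), Rational(1, 647)) = Mul(Add(3, -16), Rational(1, 647)) = Mul(-13, Rational(1, 647)) = Rational(-13, 647)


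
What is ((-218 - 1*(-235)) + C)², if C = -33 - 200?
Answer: 46656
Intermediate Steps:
C = -233
((-218 - 1*(-235)) + C)² = ((-218 - 1*(-235)) - 233)² = ((-218 + 235) - 233)² = (17 - 233)² = (-216)² = 46656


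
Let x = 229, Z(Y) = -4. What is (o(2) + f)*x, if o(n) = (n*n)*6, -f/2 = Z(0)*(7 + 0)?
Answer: 18320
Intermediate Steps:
f = 56 (f = -(-8)*(7 + 0) = -(-8)*7 = -2*(-28) = 56)
o(n) = 6*n**2 (o(n) = n**2*6 = 6*n**2)
(o(2) + f)*x = (6*2**2 + 56)*229 = (6*4 + 56)*229 = (24 + 56)*229 = 80*229 = 18320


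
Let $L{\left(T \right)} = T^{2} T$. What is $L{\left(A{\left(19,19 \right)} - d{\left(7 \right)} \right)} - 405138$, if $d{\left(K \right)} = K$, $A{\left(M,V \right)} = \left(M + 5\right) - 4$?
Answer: $-402941$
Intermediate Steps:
$A{\left(M,V \right)} = 1 + M$ ($A{\left(M,V \right)} = \left(5 + M\right) - 4 = 1 + M$)
$L{\left(T \right)} = T^{3}$
$L{\left(A{\left(19,19 \right)} - d{\left(7 \right)} \right)} - 405138 = \left(\left(1 + 19\right) - 7\right)^{3} - 405138 = \left(20 - 7\right)^{3} - 405138 = 13^{3} - 405138 = 2197 - 405138 = -402941$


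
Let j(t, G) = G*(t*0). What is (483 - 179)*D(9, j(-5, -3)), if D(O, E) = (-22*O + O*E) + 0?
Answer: -60192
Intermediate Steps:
j(t, G) = 0 (j(t, G) = G*0 = 0)
D(O, E) = -22*O + E*O (D(O, E) = (-22*O + E*O) + 0 = -22*O + E*O)
(483 - 179)*D(9, j(-5, -3)) = (483 - 179)*(9*(-22 + 0)) = 304*(9*(-22)) = 304*(-198) = -60192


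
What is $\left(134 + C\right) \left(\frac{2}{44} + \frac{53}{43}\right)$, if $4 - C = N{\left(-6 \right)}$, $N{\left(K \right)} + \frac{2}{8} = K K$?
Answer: $\frac{494481}{3784} \approx 130.68$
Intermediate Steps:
$N{\left(K \right)} = - \frac{1}{4} + K^{2}$ ($N{\left(K \right)} = - \frac{1}{4} + K K = - \frac{1}{4} + K^{2}$)
$C = - \frac{127}{4}$ ($C = 4 - \left(- \frac{1}{4} + \left(-6\right)^{2}\right) = 4 - \left(- \frac{1}{4} + 36\right) = 4 - \frac{143}{4} = - \frac{127}{4} \approx -31.75$)
$\left(134 + C\right) \left(\frac{2}{44} + \frac{53}{43}\right) = \left(134 - \frac{127}{4}\right) \left(\frac{2}{44} + \frac{53}{43}\right) = \frac{409 \left(2 \cdot \frac{1}{44} + 53 \cdot \frac{1}{43}\right)}{4} = \frac{409 \left(\frac{1}{22} + \frac{53}{43}\right)}{4} = \frac{409}{4} \cdot \frac{1209}{946} = \frac{494481}{3784}$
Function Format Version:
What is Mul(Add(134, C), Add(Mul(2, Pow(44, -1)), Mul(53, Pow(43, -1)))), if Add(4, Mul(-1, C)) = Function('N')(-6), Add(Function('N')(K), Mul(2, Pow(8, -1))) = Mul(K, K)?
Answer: Rational(494481, 3784) ≈ 130.68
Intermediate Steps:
Function('N')(K) = Add(Rational(-1, 4), Pow(K, 2)) (Function('N')(K) = Add(Rational(-1, 4), Mul(K, K)) = Add(Rational(-1, 4), Pow(K, 2)))
C = Rational(-127, 4) (C = Add(4, Mul(-1, Add(Rational(-1, 4), Pow(-6, 2)))) = Add(4, Mul(-1, Add(Rational(-1, 4), 36))) = Add(4, Mul(-1, Rational(143, 4))) = Add(4, Rational(-143, 4)) = Rational(-127, 4) ≈ -31.750)
Mul(Add(134, C), Add(Mul(2, Pow(44, -1)), Mul(53, Pow(43, -1)))) = Mul(Add(134, Rational(-127, 4)), Add(Mul(2, Pow(44, -1)), Mul(53, Pow(43, -1)))) = Mul(Rational(409, 4), Add(Mul(2, Rational(1, 44)), Mul(53, Rational(1, 43)))) = Mul(Rational(409, 4), Add(Rational(1, 22), Rational(53, 43))) = Mul(Rational(409, 4), Rational(1209, 946)) = Rational(494481, 3784)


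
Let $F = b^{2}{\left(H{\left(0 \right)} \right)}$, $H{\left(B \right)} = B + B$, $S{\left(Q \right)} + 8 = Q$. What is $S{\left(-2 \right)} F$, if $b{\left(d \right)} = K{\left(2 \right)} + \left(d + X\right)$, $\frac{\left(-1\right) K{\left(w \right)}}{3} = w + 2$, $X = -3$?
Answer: $-2250$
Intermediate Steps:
$S{\left(Q \right)} = -8 + Q$
$K{\left(w \right)} = -6 - 3 w$ ($K{\left(w \right)} = - 3 \left(w + 2\right) = - 3 \left(2 + w\right) = -6 - 3 w$)
$H{\left(B \right)} = 2 B$
$b{\left(d \right)} = -15 + d$ ($b{\left(d \right)} = \left(-6 - 6\right) + \left(d - 3\right) = \left(-6 - 6\right) + \left(-3 + d\right) = -12 + \left(-3 + d\right) = -15 + d$)
$F = 225$ ($F = \left(-15 + 2 \cdot 0\right)^{2} = \left(-15 + 0\right)^{2} = \left(-15\right)^{2} = 225$)
$S{\left(-2 \right)} F = \left(-8 - 2\right) 225 = \left(-10\right) 225 = -2250$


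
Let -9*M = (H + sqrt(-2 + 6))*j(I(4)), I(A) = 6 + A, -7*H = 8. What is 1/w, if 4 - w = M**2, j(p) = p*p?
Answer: -441/38236 ≈ -0.011534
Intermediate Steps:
H = -8/7 (H = -1/7*8 = -8/7 ≈ -1.1429)
j(p) = p**2
M = -200/21 (M = -(-8/7 + sqrt(-2 + 6))*(6 + 4)**2/9 = -(-8/7 + sqrt(4))*10**2/9 = -(-8/7 + 2)*100/9 = -2*100/21 = -1/9*600/7 = -200/21 ≈ -9.5238)
w = -38236/441 (w = 4 - (-200/21)**2 = 4 - 1*40000/441 = 4 - 40000/441 = -38236/441 ≈ -86.703)
1/w = 1/(-38236/441) = -441/38236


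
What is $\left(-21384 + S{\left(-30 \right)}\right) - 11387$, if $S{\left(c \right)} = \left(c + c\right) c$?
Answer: $-30971$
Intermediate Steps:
$S{\left(c \right)} = 2 c^{2}$ ($S{\left(c \right)} = 2 c c = 2 c^{2}$)
$\left(-21384 + S{\left(-30 \right)}\right) - 11387 = \left(-21384 + 2 \left(-30\right)^{2}\right) - 11387 = \left(-21384 + 2 \cdot 900\right) - 11387 = \left(-21384 + 1800\right) - 11387 = -19584 - 11387 = -30971$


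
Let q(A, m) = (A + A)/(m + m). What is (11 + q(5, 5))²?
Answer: 144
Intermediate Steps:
q(A, m) = A/m (q(A, m) = (2*A)/((2*m)) = (2*A)*(1/(2*m)) = A/m)
(11 + q(5, 5))² = (11 + 5/5)² = (11 + 5*(⅕))² = (11 + 1)² = 12² = 144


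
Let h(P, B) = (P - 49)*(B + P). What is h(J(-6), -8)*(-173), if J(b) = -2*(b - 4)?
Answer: 60204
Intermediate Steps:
J(b) = 8 - 2*b (J(b) = -2*(-4 + b) = 8 - 2*b)
h(P, B) = (-49 + P)*(B + P)
h(J(-6), -8)*(-173) = ((8 - 2*(-6))² - 49*(-8) - 49*(8 - 2*(-6)) - 8*(8 - 2*(-6)))*(-173) = ((8 + 12)² + 392 - 49*(8 + 12) - 8*(8 + 12))*(-173) = (20² + 392 - 49*20 - 8*20)*(-173) = (400 + 392 - 980 - 160)*(-173) = -348*(-173) = 60204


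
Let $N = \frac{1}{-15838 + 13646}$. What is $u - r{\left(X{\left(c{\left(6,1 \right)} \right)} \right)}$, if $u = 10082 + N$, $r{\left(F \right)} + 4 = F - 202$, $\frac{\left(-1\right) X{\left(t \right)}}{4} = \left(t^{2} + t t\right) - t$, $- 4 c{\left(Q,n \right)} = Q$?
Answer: $\frac{22603903}{2192} \approx 10312.0$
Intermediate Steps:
$c{\left(Q,n \right)} = - \frac{Q}{4}$
$N = - \frac{1}{2192}$ ($N = \frac{1}{-2192} = - \frac{1}{2192} \approx -0.0004562$)
$X{\left(t \right)} = - 8 t^{2} + 4 t$ ($X{\left(t \right)} = - 4 \left(\left(t^{2} + t t\right) - t\right) = - 4 \left(\left(t^{2} + t^{2}\right) - t\right) = - 4 \left(2 t^{2} - t\right) = - 4 \left(- t + 2 t^{2}\right) = - 8 t^{2} + 4 t$)
$r{\left(F \right)} = -206 + F$ ($r{\left(F \right)} = -4 + \left(F - 202\right) = -4 + \left(-202 + F\right) = -206 + F$)
$u = \frac{22099743}{2192}$ ($u = 10082 - \frac{1}{2192} = \frac{22099743}{2192} \approx 10082.0$)
$u - r{\left(X{\left(c{\left(6,1 \right)} \right)} \right)} = \frac{22099743}{2192} - \left(-206 + 4 \left(\left(- \frac{1}{4}\right) 6\right) \left(1 - 2 \left(\left(- \frac{1}{4}\right) 6\right)\right)\right) = \frac{22099743}{2192} - \left(-206 + 4 \left(- \frac{3}{2}\right) \left(1 - -3\right)\right) = \frac{22099743}{2192} - \left(-206 + 4 \left(- \frac{3}{2}\right) \left(1 + 3\right)\right) = \frac{22099743}{2192} - \left(-206 + 4 \left(- \frac{3}{2}\right) 4\right) = \frac{22099743}{2192} - \left(-206 - 24\right) = \frac{22099743}{2192} - -230 = \frac{22099743}{2192} + 230 = \frac{22603903}{2192}$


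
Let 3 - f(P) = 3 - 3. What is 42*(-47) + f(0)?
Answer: -1971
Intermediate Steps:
f(P) = 3 (f(P) = 3 - (3 - 3) = 3 - 1*0 = 3 + 0 = 3)
42*(-47) + f(0) = 42*(-47) + 3 = -1974 + 3 = -1971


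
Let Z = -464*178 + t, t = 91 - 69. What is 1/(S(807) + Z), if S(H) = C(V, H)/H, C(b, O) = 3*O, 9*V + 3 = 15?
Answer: -1/82567 ≈ -1.2111e-5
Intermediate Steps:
V = 4/3 (V = -1/3 + (1/9)*15 = -1/3 + 5/3 = 4/3 ≈ 1.3333)
t = 22
Z = -82570 (Z = -464*178 + 22 = -82592 + 22 = -82570)
S(H) = 3 (S(H) = (3*H)/H = 3)
1/(S(807) + Z) = 1/(3 - 82570) = 1/(-82567) = -1/82567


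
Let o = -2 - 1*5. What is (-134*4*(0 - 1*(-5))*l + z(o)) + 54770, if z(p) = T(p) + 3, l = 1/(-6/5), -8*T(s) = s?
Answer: 1368173/24 ≈ 57007.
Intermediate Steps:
T(s) = -s/8
l = -5/6 (l = 1/(-6*1/5) = 1/(-6/5) = -5/6 ≈ -0.83333)
o = -7 (o = -2 - 5 = -7)
z(p) = 3 - p/8 (z(p) = -p/8 + 3 = 3 - p/8)
(-134*4*(0 - 1*(-5))*l + z(o)) + 54770 = (-134*4*(0 - 1*(-5))*(-5)/6 + (3 - 1/8*(-7))) + 54770 = (-134*4*(0 + 5)*(-5)/6 + (3 + 7/8)) + 54770 = (-134*4*5*(-5)/6 + 31/8) + 54770 = (-2680*(-5)/6 + 31/8) + 54770 = (-134*(-50/3) + 31/8) + 54770 = (6700/3 + 31/8) + 54770 = 53693/24 + 54770 = 1368173/24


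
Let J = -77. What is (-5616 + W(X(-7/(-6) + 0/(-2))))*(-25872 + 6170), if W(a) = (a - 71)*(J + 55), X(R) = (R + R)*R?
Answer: 729466550/9 ≈ 8.1052e+7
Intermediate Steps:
X(R) = 2*R² (X(R) = (2*R)*R = 2*R²)
W(a) = 1562 - 22*a (W(a) = (a - 71)*(-77 + 55) = (-71 + a)*(-22) = 1562 - 22*a)
(-5616 + W(X(-7/(-6) + 0/(-2))))*(-25872 + 6170) = (-5616 + (1562 - 44*(-7/(-6) + 0/(-2))²))*(-25872 + 6170) = (-5616 + (1562 - 44*(-7*(-⅙) + 0*(-½))²))*(-19702) = (-5616 + (1562 - 44*(7/6 + 0)²))*(-19702) = (-5616 + (1562 - 44*(7/6)²))*(-19702) = (-5616 + (1562 - 44*49/36))*(-19702) = (-5616 + (1562 - 22*49/18))*(-19702) = (-5616 + (1562 - 539/9))*(-19702) = (-5616 + 13519/9)*(-19702) = -37025/9*(-19702) = 729466550/9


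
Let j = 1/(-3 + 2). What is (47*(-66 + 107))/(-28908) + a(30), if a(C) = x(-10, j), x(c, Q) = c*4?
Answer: -1158247/28908 ≈ -40.067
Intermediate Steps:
j = -1 (j = 1/(-1) = -1)
x(c, Q) = 4*c
a(C) = -40 (a(C) = 4*(-10) = -40)
(47*(-66 + 107))/(-28908) + a(30) = (47*(-66 + 107))/(-28908) - 40 = (47*41)*(-1/28908) - 40 = 1927*(-1/28908) - 40 = -1927/28908 - 40 = -1158247/28908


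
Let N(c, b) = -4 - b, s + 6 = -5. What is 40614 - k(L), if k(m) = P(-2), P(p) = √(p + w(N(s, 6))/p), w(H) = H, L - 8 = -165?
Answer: 40614 - √3 ≈ 40612.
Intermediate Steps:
s = -11 (s = -6 - 5 = -11)
L = -157 (L = 8 - 165 = -157)
P(p) = √(p - 10/p) (P(p) = √(p + (-4 - 1*6)/p) = √(p + (-4 - 6)/p) = √(p - 10/p))
k(m) = √3 (k(m) = √(-2 - 10/(-2)) = √(-2 - 10*(-½)) = √(-2 + 5) = √3)
40614 - k(L) = 40614 - √3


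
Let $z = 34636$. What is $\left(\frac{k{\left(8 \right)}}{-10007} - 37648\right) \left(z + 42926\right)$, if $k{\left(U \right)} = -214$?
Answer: $- \frac{29220965540964}{10007} \approx -2.9201 \cdot 10^{9}$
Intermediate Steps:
$\left(\frac{k{\left(8 \right)}}{-10007} - 37648\right) \left(z + 42926\right) = \left(- \frac{214}{-10007} - 37648\right) \left(34636 + 42926\right) = \left(\left(-214\right) \left(- \frac{1}{10007}\right) - 37648\right) 77562 = \left(\frac{214}{10007} - 37648\right) 77562 = \left(- \frac{376743322}{10007}\right) 77562 = - \frac{29220965540964}{10007}$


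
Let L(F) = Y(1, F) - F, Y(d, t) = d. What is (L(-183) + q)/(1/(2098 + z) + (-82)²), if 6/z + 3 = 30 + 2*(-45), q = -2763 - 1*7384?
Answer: -438929928/296232565 ≈ -1.4817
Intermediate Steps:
q = -10147 (q = -2763 - 7384 = -10147)
L(F) = 1 - F
z = -2/21 (z = 6/(-3 + (30 + 2*(-45))) = 6/(-3 + (30 - 90)) = 6/(-3 - 60) = 6/(-63) = 6*(-1/63) = -2/21 ≈ -0.095238)
(L(-183) + q)/(1/(2098 + z) + (-82)²) = ((1 - 1*(-183)) - 10147)/(1/(2098 - 2/21) + (-82)²) = ((1 + 183) - 10147)/(1/(44056/21) + 6724) = (184 - 10147)/(21/44056 + 6724) = -9963/296232565/44056 = -9963*44056/296232565 = -438929928/296232565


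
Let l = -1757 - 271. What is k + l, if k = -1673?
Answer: -3701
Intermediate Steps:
l = -2028
k + l = -1673 - 2028 = -3701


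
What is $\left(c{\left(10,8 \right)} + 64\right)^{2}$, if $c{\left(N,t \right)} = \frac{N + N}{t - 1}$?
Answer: $\frac{219024}{49} \approx 4469.9$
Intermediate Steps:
$c{\left(N,t \right)} = \frac{2 N}{-1 + t}$
$\left(c{\left(10,8 \right)} + 64\right)^{2} = \left(2 \cdot 10 \frac{1}{-1 + 8} + 64\right)^{2} = \left(2 \cdot 10 \cdot \frac{1}{7} + 64\right)^{2} = \left(\frac{20}{7} + 64\right)^{2} = \left(\frac{468}{7}\right)^{2} = \frac{219024}{49}$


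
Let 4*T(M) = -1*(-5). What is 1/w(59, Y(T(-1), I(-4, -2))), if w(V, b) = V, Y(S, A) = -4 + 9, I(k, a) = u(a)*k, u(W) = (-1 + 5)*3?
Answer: 1/59 ≈ 0.016949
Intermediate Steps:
u(W) = 12 (u(W) = 4*3 = 12)
T(M) = 5/4 (T(M) = (-1*(-5))/4 = (¼)*5 = 5/4)
I(k, a) = 12*k
Y(S, A) = 5
1/w(59, Y(T(-1), I(-4, -2))) = 1/59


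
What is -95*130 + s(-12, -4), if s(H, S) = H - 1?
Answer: -12363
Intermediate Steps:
s(H, S) = -1 + H
-95*130 + s(-12, -4) = -95*130 + (-1 - 12) = -12350 - 13 = -12363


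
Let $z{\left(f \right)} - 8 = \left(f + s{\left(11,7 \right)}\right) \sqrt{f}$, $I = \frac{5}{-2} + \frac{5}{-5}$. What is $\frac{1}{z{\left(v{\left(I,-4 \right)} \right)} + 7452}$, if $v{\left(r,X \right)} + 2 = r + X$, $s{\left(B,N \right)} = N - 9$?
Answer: $\frac{59680}{445222851} + \frac{46 i \sqrt{38}}{445222851} \approx 0.00013405 + 6.369 \cdot 10^{-7} i$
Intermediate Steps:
$s{\left(B,N \right)} = -9 + N$
$I = - \frac{7}{2}$ ($I = 5 \left(- \frac{1}{2}\right) + 5 \left(- \frac{1}{5}\right) = - \frac{5}{2} - 1 = - \frac{7}{2} \approx -3.5$)
$v{\left(r,X \right)} = -2 + X + r$ ($v{\left(r,X \right)} = -2 + \left(r + X\right) = -2 + \left(X + r\right) = -2 + X + r$)
$z{\left(f \right)} = 8 + \sqrt{f} \left(-2 + f\right)$ ($z{\left(f \right)} = 8 + \left(f + \left(-9 + 7\right)\right) \sqrt{f} = 8 + \left(f - 2\right) \sqrt{f} = 8 + \left(-2 + f\right) \sqrt{f} = 8 + \sqrt{f} \left(-2 + f\right)$)
$\frac{1}{z{\left(v{\left(I,-4 \right)} \right)} + 7452} = \frac{1}{\left(8 + \left(-2 - 4 - \frac{7}{2}\right)^{\frac{3}{2}} - 2 \sqrt{-2 - 4 - \frac{7}{2}}\right) + 7452} = \frac{1}{\left(8 + \left(- \frac{19}{2}\right)^{\frac{3}{2}} - 2 \sqrt{- \frac{19}{2}}\right) + 7452} = \frac{1}{\left(8 - \frac{19 i \sqrt{38}}{4} - 2 \frac{i \sqrt{38}}{2}\right) + 7452} = \frac{1}{\left(8 - \frac{19 i \sqrt{38}}{4} - i \sqrt{38}\right) + 7452} = \frac{1}{\left(8 - \frac{23 i \sqrt{38}}{4}\right) + 7452} = \frac{1}{7460 - \frac{23 i \sqrt{38}}{4}}$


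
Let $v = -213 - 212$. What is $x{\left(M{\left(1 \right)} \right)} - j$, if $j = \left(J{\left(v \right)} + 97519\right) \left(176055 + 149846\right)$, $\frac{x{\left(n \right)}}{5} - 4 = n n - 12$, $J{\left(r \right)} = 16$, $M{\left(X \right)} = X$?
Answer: $-31786754070$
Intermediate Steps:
$v = -425$
$x{\left(n \right)} = -40 + 5 n^{2}$ ($x{\left(n \right)} = 20 + 5 \left(n n - 12\right) = 20 + 5 \left(n^{2} - 12\right) = 20 + 5 \left(-12 + n^{2}\right) = 20 + \left(-60 + 5 n^{2}\right) = -40 + 5 n^{2}$)
$j = 31786754035$ ($j = \left(16 + 97519\right) \left(176055 + 149846\right) = 97535 \cdot 325901 = 31786754035$)
$x{\left(M{\left(1 \right)} \right)} - j = \left(-40 + 5 \cdot 1^{2}\right) - 31786754035 = \left(-40 + 5 \cdot 1\right) - 31786754035 = \left(-40 + 5\right) - 31786754035 = -35 - 31786754035 = -31786754070$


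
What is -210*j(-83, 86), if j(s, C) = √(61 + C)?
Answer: -1470*√3 ≈ -2546.1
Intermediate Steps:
-210*j(-83, 86) = -210*√(61 + 86) = -1470*√3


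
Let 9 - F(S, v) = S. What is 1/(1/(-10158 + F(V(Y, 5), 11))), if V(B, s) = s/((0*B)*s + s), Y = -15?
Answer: -10150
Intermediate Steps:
V(B, s) = 1 (V(B, s) = s/(0*s + s) = s/(0 + s) = s/s = 1)
F(S, v) = 9 - S
1/(1/(-10158 + F(V(Y, 5), 11))) = 1/(1/(-10158 + (9 - 1*1))) = 1/(1/(-10158 + (9 - 1))) = 1/(1/(-10158 + 8)) = 1/(1/(-10150)) = 1/(-1/10150) = -10150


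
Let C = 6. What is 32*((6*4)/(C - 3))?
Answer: 256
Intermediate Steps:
32*((6*4)/(C - 3)) = 32*((6*4)/(6 - 3)) = 32*(24/3) = 32*(24*(1/3)) = 32*8 = 256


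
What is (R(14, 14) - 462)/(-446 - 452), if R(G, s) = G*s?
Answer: 133/449 ≈ 0.29621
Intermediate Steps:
(R(14, 14) - 462)/(-446 - 452) = (14*14 - 462)/(-446 - 452) = (196 - 462)/(-898) = -266*(-1/898) = 133/449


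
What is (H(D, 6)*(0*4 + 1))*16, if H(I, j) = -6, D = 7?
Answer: -96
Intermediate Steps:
(H(D, 6)*(0*4 + 1))*16 = -6*(0*4 + 1)*16 = -6*(0 + 1)*16 = -6*1*16 = -6*16 = -96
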